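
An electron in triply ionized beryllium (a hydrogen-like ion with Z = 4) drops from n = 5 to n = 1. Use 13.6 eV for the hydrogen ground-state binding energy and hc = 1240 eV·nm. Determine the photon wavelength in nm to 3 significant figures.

For Z = 4 the level energies scale as Z², so the effective Rydberg energy is 13.6 × 16 = 217.6 eV.
ΔE = 217.6 × (1/1² − 1/5²) = 217.6 × 0.9600 = 208.9 eV.
λ = hc/ΔE = 1240 / 208.9 = 5.94 nm.

5.94 nm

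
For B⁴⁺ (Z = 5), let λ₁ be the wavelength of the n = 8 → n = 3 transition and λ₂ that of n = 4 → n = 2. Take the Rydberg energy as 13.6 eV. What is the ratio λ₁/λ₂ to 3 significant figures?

λ ∝ 1/ΔE ∝ 1/(1/n_f² − 1/n_i²), and the Z² and hc factors cancel in the ratio.
λ₁/λ₂ = (1/2² − 1/4²)/(1/3² − 1/8²) = 0.1875/0.09549 = 1.96.

1.96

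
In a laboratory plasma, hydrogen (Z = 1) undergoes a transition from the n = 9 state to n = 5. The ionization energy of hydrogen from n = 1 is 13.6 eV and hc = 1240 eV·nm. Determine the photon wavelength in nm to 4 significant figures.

ΔE = 13.60 × (1/5² − 1/9²) = 13.60 × 0.02765 = 0.3761 eV.
λ = hc/ΔE = 1240 / 0.3761 = 3297 nm.

3297 nm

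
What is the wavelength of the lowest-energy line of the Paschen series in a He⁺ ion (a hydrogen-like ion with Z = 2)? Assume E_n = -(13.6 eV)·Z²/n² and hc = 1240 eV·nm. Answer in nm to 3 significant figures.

The Paschen series terminates on n_f = 3; the first line has n_i = 3+1 = 4.
ΔE = 54.40 × (1/3² − 1/4²) = 2.644 eV.
λ = 1240 / 2.644 = 469 nm.

469 nm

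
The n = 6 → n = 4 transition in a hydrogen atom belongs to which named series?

Brackett

The series is set by the lower level: n_f = 4 is the Brackett series.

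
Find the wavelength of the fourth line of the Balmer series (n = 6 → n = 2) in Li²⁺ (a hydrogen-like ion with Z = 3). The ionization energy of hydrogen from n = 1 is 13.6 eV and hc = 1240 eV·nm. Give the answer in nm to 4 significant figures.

45.59 nm

The Balmer series terminates on n_f = 2; the fourth line has n_i = 2+4 = 6.
ΔE = 122.4 × (1/2² − 1/6²) = 27.20 eV.
λ = 1240 / 27.20 = 45.59 nm.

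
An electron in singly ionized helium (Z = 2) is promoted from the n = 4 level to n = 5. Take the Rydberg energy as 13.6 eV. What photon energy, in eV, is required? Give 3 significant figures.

1.22 eV

The Bohr energies scale as Z², so for Z = 2: E_n = −54.40/n² eV.
E_5 = −54.40/25 = −2.176 eV and E_4 = −54.40/16 = −3.400 eV.
The photon energy is |E_5 − E_4| = 1.22 eV.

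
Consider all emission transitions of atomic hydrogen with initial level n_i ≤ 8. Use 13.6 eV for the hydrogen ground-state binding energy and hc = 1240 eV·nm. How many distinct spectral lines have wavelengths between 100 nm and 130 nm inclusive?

Enumerate all n_i → n_f pairs with 1 ≤ n_f < n_i ≤ 8 and compute λ = 1240 / [13.6·1·(1/n_f² − 1/n_i²)].
Lines falling in [100, 130] nm: 3→1 (102.6 nm), 2→1 (121.6 nm).

2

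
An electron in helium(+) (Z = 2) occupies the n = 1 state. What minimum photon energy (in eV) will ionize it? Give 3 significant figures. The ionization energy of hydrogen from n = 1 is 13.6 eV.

E_n = −13.6 Z²/n² = −54.40/n² eV for Z = 2.
E_1 = −54.40/1 = −54.4 eV, so ionization (to E = 0) requires 54.4 eV.

54.4 eV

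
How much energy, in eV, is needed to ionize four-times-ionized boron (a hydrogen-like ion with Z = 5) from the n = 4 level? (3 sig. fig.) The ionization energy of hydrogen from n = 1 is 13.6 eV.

21.3 eV

E_n = −13.6 Z²/n² = −340.0/n² eV for Z = 5.
E_4 = −340.0/16 = −21.3 eV, so ionization (to E = 0) requires 21.3 eV.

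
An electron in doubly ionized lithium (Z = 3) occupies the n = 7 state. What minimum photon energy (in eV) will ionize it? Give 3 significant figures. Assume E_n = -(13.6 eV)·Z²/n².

E_n = −13.6 Z²/n² = −122.4/n² eV for Z = 3.
E_7 = −122.4/49 = −2.50 eV, so ionization (to E = 0) requires 2.50 eV.

2.50 eV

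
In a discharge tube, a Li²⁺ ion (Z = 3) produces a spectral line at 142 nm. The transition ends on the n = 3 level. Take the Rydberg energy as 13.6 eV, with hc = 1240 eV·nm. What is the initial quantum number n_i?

The photon energy is ΔE = hc/λ = 1240 / 142 = 8.732 eV.
With Z = 3, ΔE = 122.4 × (1/n_f² − 1/n_i²), so 1/n_f² − 1/n_i² = 0.07134.
With n_f = 3: 1/n_i² = 1/9 − 0.07134 = 0.03977, so n_i ≈ 5.01.

n_i = 5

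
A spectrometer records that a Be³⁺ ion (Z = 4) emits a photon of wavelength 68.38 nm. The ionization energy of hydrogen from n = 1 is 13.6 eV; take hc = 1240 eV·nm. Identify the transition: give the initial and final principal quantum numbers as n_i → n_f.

The photon energy is ΔE = hc/λ = 1240 / 68.38 = 18.13 eV.
With Z = 4, ΔE = 217.6 × (1/n_f² − 1/n_i²), so 1/n_f² − 1/n_i² = 0.08334.
Trying n_f = 3 gives 1/n_i² = 0.02777, i.e. n_i ≈ 6; this pair matches.

n_i = 6, n_f = 3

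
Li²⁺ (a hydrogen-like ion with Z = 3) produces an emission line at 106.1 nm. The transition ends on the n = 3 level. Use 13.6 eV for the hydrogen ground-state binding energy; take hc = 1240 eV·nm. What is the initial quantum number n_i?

n_i = 8

The photon energy is ΔE = hc/λ = 1240 / 106.1 = 11.69 eV.
With Z = 3, ΔE = 122.4 × (1/n_f² − 1/n_i²), so 1/n_f² − 1/n_i² = 0.09548.
With n_f = 3: 1/n_i² = 1/9 − 0.09548 = 0.01563, so n_i ≈ 8.00.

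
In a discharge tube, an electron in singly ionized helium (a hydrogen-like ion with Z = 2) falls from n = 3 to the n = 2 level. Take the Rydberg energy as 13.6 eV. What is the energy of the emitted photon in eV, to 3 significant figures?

7.56 eV

The Bohr energies scale as Z², so for Z = 2: E_n = −54.40/n² eV.
E_3 = −54.40/9 = −6.044 eV and E_2 = −54.40/4 = −13.60 eV.
The photon energy is |E_3 − E_2| = 7.56 eV.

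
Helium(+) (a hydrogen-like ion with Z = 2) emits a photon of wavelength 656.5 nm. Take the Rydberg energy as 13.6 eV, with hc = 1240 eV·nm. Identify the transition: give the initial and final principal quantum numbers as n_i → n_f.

The photon energy is ΔE = hc/λ = 1240 / 656.5 = 1.889 eV.
With Z = 2, ΔE = 54.40 × (1/n_f² − 1/n_i²), so 1/n_f² − 1/n_i² = 0.03472.
Trying n_f = 4 gives 1/n_i² = 0.02778, i.e. n_i ≈ 6; this pair matches.

n_i = 6, n_f = 4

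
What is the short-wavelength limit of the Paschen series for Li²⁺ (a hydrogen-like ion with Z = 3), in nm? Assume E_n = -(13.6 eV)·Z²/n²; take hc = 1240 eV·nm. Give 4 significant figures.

91.18 nm

The Paschen series has lower level n_f = 3; the series limit corresponds to n_i → ∞.
ΔE_max = 13.6 × 9 / 3² = 13.60 eV.
λ_min = 1240 / 13.60 = 91.18 nm.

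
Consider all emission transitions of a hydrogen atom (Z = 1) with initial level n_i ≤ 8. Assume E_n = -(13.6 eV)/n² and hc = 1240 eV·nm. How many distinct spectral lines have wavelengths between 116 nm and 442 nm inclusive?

5

Enumerate all n_i → n_f pairs with 1 ≤ n_f < n_i ≤ 8 and compute λ = 1240 / [13.6·1·(1/n_f² − 1/n_i²)].
Lines falling in [116, 442] nm: 2→1 (121.6 nm), 8→2 (389.0 nm), 7→2 (397.1 nm), 6→2 (410.3 nm), 5→2 (434.2 nm).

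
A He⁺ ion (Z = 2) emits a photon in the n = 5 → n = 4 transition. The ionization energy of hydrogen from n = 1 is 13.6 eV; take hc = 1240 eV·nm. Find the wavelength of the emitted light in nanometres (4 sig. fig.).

1013 nm

For Z = 2 the level energies scale as Z², so the effective Rydberg energy is 13.6 × 4 = 54.40 eV.
ΔE = 54.40 × (1/4² − 1/5²) = 54.40 × 0.02250 = 1.224 eV.
λ = hc/ΔE = 1240 / 1.224 = 1013 nm.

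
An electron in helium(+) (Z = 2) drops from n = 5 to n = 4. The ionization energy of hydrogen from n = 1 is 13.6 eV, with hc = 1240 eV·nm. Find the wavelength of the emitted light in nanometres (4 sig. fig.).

1013 nm

For Z = 2 the level energies scale as Z², so the effective Rydberg energy is 13.6 × 4 = 54.40 eV.
ΔE = 54.40 × (1/4² − 1/5²) = 54.40 × 0.02250 = 1.224 eV.
λ = hc/ΔE = 1240 / 1.224 = 1013 nm.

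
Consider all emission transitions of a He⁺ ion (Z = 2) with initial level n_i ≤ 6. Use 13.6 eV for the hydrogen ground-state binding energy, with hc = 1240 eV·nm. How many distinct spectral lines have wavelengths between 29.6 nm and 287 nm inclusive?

6

Enumerate all n_i → n_f pairs with 1 ≤ n_f < n_i ≤ 6 and compute λ = 1240 / [13.6·4·(1/n_f² − 1/n_i²)].
Lines falling in [29.6, 287] nm: 2→1 (30.39 nm), 6→2 (102.6 nm), 5→2 (108.5 nm), 4→2 (121.6 nm), 3→2 (164.1 nm), 6→3 (273.5 nm).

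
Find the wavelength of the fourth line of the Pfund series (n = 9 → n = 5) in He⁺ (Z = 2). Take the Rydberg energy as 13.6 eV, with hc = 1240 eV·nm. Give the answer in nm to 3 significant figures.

The Pfund series terminates on n_f = 5; the fourth line has n_i = 5+4 = 9.
ΔE = 54.40 × (1/5² − 1/9²) = 1.504 eV.
λ = 1240 / 1.504 = 824 nm.

824 nm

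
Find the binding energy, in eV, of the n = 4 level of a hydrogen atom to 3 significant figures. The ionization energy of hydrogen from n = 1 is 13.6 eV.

E_4 = −13.60/16 = −0.850 eV, so ionization (to E = 0) requires 0.850 eV.

0.850 eV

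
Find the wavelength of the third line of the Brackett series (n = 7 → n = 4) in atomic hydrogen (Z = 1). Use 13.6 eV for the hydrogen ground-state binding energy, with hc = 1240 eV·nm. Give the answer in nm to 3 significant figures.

The Brackett series terminates on n_f = 4; the third line has n_i = 4+3 = 7.
ΔE = 13.60 × (1/4² − 1/7²) = 0.5724 eV.
λ = 1240 / 0.5724 = 2170 nm.

2170 nm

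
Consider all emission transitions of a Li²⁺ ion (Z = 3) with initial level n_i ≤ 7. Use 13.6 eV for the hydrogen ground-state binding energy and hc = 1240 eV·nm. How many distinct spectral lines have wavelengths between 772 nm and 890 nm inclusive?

Enumerate all n_i → n_f pairs with 1 ≤ n_f < n_i ≤ 7 and compute λ = 1240 / [13.6·9·(1/n_f² − 1/n_i²)].
Lines falling in [772, 890] nm: 6→5 (828.9 nm).

1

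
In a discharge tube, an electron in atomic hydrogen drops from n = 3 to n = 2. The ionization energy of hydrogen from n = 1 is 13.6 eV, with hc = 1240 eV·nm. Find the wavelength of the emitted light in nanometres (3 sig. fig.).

656 nm

ΔE = 13.60 × (1/2² − 1/3²) = 13.60 × 0.1389 = 1.889 eV.
λ = hc/ΔE = 1240 / 1.889 = 656 nm.
This line belongs to the Balmer series.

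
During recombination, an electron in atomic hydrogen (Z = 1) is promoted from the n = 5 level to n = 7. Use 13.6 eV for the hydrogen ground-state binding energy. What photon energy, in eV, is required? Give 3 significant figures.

E_7 = −13.60/49 = −0.2776 eV and E_5 = −13.60/25 = −0.5440 eV.
The photon energy is |E_7 − E_5| = 0.266 eV.

0.266 eV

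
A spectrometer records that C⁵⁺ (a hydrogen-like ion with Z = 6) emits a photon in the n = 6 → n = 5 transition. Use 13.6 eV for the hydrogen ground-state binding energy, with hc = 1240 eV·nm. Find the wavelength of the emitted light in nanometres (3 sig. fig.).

For Z = 6 the level energies scale as Z², so the effective Rydberg energy is 13.6 × 36 = 489.6 eV.
ΔE = 489.6 × (1/5² − 1/6²) = 489.6 × 0.01222 = 5.984 eV.
λ = hc/ΔE = 1240 / 5.984 = 207 nm.

207 nm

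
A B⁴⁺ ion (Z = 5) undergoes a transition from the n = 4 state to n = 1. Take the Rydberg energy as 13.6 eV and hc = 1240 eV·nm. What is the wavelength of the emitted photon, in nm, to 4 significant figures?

For Z = 5 the level energies scale as Z², so the effective Rydberg energy is 13.6 × 25 = 340.0 eV.
ΔE = 340.0 × (1/1² − 1/4²) = 340.0 × 0.9375 = 318.8 eV.
λ = hc/ΔE = 1240 / 318.8 = 3.890 nm.

3.890 nm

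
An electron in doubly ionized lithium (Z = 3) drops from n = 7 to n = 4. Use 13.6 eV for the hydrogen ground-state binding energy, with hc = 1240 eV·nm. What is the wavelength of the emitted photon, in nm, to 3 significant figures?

For Z = 3 the level energies scale as Z², so the effective Rydberg energy is 13.6 × 9 = 122.4 eV.
ΔE = 122.4 × (1/4² − 1/7²) = 122.4 × 0.04209 = 5.152 eV.
λ = hc/ΔE = 1240 / 5.152 = 241 nm.

241 nm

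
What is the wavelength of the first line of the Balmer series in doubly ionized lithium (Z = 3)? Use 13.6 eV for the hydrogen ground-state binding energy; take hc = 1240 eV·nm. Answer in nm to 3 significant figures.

72.9 nm

The Balmer series terminates on n_f = 2; the first line has n_i = 2+1 = 3.
ΔE = 122.4 × (1/2² − 1/3²) = 17.00 eV.
λ = 1240 / 17.00 = 72.9 nm.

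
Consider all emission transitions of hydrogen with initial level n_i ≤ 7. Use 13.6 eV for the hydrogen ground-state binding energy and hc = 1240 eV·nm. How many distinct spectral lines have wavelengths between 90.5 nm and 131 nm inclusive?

Enumerate all n_i → n_f pairs with 1 ≤ n_f < n_i ≤ 7 and compute λ = 1240 / [13.6·1·(1/n_f² − 1/n_i²)].
Lines falling in [90.5, 131] nm: 7→1 (93.08 nm), 6→1 (93.78 nm), 5→1 (94.98 nm), 4→1 (97.25 nm), 3→1 (102.6 nm), 2→1 (121.6 nm).

6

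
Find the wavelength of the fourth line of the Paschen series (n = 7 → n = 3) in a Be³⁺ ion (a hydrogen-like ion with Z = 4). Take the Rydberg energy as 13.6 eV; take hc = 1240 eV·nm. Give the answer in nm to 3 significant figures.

62.8 nm

The Paschen series terminates on n_f = 3; the fourth line has n_i = 3+4 = 7.
ΔE = 217.6 × (1/3² − 1/7²) = 19.74 eV.
λ = 1240 / 19.74 = 62.8 nm.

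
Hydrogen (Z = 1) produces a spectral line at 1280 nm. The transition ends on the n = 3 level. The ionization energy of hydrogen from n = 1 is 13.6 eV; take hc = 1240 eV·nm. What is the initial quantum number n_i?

n_i = 5

The photon energy is ΔE = hc/λ = 1240 / 1280 = 0.9688 eV.
With Z = 1, ΔE = 13.60 × (1/n_f² − 1/n_i²), so 1/n_f² − 1/n_i² = 0.07123.
With n_f = 3: 1/n_i² = 1/9 − 0.07123 = 0.03988, so n_i ≈ 5.01.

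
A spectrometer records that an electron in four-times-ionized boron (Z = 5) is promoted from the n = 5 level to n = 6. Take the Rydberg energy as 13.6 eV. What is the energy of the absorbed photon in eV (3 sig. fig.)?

The Bohr energies scale as Z², so for Z = 5: E_n = −340.0/n² eV.
E_6 = −340.0/36 = −9.444 eV and E_5 = −340.0/25 = −13.60 eV.
The photon energy is |E_6 − E_5| = 4.16 eV.

4.16 eV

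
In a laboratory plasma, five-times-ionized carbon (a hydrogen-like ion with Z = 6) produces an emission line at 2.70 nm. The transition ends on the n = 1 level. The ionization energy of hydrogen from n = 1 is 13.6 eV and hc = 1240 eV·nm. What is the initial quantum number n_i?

n_i = 4

The photon energy is ΔE = hc/λ = 1240 / 2.70 = 459.3 eV.
With Z = 6, ΔE = 489.6 × (1/n_f² − 1/n_i²), so 1/n_f² − 1/n_i² = 0.9380.
With n_f = 1: 1/n_i² = 1/1 − 0.9380 = 0.06197, so n_i ≈ 4.02.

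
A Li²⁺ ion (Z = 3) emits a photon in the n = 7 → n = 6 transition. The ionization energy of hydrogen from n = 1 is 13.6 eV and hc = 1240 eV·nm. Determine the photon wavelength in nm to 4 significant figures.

For Z = 3 the level energies scale as Z², so the effective Rydberg energy is 13.6 × 9 = 122.4 eV.
ΔE = 122.4 × (1/6² − 1/7²) = 122.4 × 0.007370 = 0.9020 eV.
λ = hc/ΔE = 1240 / 0.9020 = 1375 nm.

1375 nm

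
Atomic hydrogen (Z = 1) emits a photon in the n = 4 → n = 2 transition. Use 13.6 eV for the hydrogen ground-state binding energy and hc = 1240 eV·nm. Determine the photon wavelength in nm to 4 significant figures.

486.3 nm

ΔE = 13.60 × (1/2² − 1/4²) = 13.60 × 0.1875 = 2.550 eV.
λ = hc/ΔE = 1240 / 2.550 = 486.3 nm.
This line belongs to the Balmer series.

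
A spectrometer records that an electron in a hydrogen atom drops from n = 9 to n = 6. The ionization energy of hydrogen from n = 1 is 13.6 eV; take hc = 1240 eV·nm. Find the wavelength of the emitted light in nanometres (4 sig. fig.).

ΔE = 13.60 × (1/6² − 1/9²) = 13.60 × 0.01543 = 0.2099 eV.
λ = hc/ΔE = 1240 / 0.2099 = 5908 nm.

5908 nm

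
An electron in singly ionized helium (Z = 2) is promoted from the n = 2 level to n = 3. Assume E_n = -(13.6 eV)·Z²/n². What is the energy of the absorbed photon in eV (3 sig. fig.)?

7.56 eV

The Bohr energies scale as Z², so for Z = 2: E_n = −54.40/n² eV.
E_3 = −54.40/9 = −6.044 eV and E_2 = −54.40/4 = −13.60 eV.
The photon energy is |E_3 − E_2| = 7.56 eV.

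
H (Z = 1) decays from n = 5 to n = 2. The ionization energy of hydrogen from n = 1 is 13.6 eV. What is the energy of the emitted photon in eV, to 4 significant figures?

2.856 eV

E_5 = −13.60/25 = −0.5440 eV and E_2 = −13.60/4 = −3.400 eV.
The photon energy is |E_5 − E_2| = 2.856 eV.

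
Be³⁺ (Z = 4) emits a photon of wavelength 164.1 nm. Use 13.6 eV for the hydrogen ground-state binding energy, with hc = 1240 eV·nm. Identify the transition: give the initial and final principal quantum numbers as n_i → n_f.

n_i = 6, n_f = 4

The photon energy is ΔE = hc/λ = 1240 / 164.1 = 7.556 eV.
With Z = 4, ΔE = 217.6 × (1/n_f² − 1/n_i²), so 1/n_f² − 1/n_i² = 0.03473.
Trying n_f = 4 gives 1/n_i² = 0.02777, i.e. n_i ≈ 6; this pair matches.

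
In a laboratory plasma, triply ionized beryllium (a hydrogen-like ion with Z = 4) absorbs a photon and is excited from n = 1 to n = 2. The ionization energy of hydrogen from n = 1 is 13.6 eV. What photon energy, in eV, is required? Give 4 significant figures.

The Bohr energies scale as Z², so for Z = 4: E_n = −217.6/n² eV.
E_2 = −217.6/4 = −54.40 eV and E_1 = −217.6/1 = −217.6 eV.
The photon energy is |E_2 − E_1| = 163.2 eV.

163.2 eV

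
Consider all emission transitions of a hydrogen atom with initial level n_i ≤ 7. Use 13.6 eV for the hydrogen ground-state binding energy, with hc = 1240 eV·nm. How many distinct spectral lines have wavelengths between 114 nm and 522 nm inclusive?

5

Enumerate all n_i → n_f pairs with 1 ≤ n_f < n_i ≤ 7 and compute λ = 1240 / [13.6·1·(1/n_f² − 1/n_i²)].
Lines falling in [114, 522] nm: 2→1 (121.6 nm), 7→2 (397.1 nm), 6→2 (410.3 nm), 5→2 (434.2 nm), 4→2 (486.3 nm).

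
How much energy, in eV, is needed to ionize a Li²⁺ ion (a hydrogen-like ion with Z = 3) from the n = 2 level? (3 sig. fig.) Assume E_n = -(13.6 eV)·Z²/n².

30.6 eV

E_n = −13.6 Z²/n² = −122.4/n² eV for Z = 3.
E_2 = −122.4/4 = −30.6 eV, so ionization (to E = 0) requires 30.6 eV.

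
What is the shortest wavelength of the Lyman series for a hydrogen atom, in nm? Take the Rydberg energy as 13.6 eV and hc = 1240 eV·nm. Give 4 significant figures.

The Lyman series has lower level n_f = 1; the series limit corresponds to n_i → ∞.
ΔE_max = 13.6 × 1 / 1² = 13.60 eV.
λ_min = 1240 / 13.60 = 91.18 nm.

91.18 nm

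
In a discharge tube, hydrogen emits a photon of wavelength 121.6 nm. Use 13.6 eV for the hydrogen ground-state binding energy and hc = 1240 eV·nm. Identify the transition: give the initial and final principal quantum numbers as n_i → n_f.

n_i = 2, n_f = 1

The photon energy is ΔE = hc/λ = 1240 / 121.6 = 10.20 eV.
With Z = 1, ΔE = 13.60 × (1/n_f² − 1/n_i²), so 1/n_f² − 1/n_i² = 0.7498.
Trying n_f = 1 gives 1/n_i² = 0.2502, i.e. n_i ≈ 2; this pair matches.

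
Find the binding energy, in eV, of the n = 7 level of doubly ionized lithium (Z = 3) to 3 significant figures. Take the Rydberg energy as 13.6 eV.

2.50 eV

E_n = −13.6 Z²/n² = −122.4/n² eV for Z = 3.
E_7 = −122.4/49 = −2.50 eV, so ionization (to E = 0) requires 2.50 eV.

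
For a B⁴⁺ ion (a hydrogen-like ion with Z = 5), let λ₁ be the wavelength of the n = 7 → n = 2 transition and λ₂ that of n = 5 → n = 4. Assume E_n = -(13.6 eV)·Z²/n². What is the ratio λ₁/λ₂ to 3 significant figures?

λ ∝ 1/ΔE ∝ 1/(1/n_f² − 1/n_i²), and the Z² and hc factors cancel in the ratio.
λ₁/λ₂ = (1/4² − 1/5²)/(1/2² − 1/7²) = 0.02250/0.2296 = 0.0980.

0.0980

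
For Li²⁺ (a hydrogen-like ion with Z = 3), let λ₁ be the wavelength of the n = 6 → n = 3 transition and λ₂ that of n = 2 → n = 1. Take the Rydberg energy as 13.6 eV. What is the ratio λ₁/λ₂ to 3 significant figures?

λ ∝ 1/ΔE ∝ 1/(1/n_f² − 1/n_i²), and the Z² and hc factors cancel in the ratio.
λ₁/λ₂ = (1/1² − 1/2²)/(1/3² − 1/6²) = 0.7500/0.08333 = 9.00.

9.00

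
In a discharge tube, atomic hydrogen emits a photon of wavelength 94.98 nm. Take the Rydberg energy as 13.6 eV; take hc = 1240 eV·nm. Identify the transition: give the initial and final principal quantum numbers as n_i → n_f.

The photon energy is ΔE = hc/λ = 1240 / 94.98 = 13.06 eV.
With Z = 1, ΔE = 13.60 × (1/n_f² − 1/n_i²), so 1/n_f² − 1/n_i² = 0.9600.
Trying n_f = 1 gives 1/n_i² = 0.04005, i.e. n_i ≈ 5; this pair matches.

n_i = 5, n_f = 1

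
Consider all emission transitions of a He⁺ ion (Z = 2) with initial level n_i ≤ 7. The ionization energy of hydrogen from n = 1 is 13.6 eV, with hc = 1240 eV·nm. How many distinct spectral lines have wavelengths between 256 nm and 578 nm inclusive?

4

Enumerate all n_i → n_f pairs with 1 ≤ n_f < n_i ≤ 7 and compute λ = 1240 / [13.6·4·(1/n_f² − 1/n_i²)].
Lines falling in [256, 578] nm: 6→3 (273.5 nm), 5→3 (320.5 nm), 4→3 (468.9 nm), 7→4 (541.5 nm).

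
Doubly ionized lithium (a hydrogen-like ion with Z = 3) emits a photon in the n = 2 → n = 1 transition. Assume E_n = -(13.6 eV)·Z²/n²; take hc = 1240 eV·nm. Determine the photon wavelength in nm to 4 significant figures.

For Z = 3 the level energies scale as Z², so the effective Rydberg energy is 13.6 × 9 = 122.4 eV.
ΔE = 122.4 × (1/1² − 1/2²) = 122.4 × 0.7500 = 91.80 eV.
λ = hc/ΔE = 1240 / 91.80 = 13.51 nm.

13.51 nm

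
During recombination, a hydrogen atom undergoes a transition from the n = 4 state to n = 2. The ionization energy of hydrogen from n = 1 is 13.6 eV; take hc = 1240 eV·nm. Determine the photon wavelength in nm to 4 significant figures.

ΔE = 13.60 × (1/2² − 1/4²) = 13.60 × 0.1875 = 2.550 eV.
λ = hc/ΔE = 1240 / 2.550 = 486.3 nm.
This line belongs to the Balmer series.

486.3 nm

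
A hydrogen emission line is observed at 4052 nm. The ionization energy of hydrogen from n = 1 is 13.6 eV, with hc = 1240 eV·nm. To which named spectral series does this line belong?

ΔE = 1240/4052 = 0.3060 eV.
This matches 13.6 × (1/4² − 1/5²), so n_f = 4: the Brackett series.

Brackett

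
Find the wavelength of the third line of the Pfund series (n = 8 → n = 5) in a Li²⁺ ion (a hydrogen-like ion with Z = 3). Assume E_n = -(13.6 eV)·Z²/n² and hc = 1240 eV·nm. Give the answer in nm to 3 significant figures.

416 nm

The Pfund series terminates on n_f = 5; the third line has n_i = 5+3 = 8.
ΔE = 122.4 × (1/5² − 1/8²) = 2.984 eV.
λ = 1240 / 2.984 = 416 nm.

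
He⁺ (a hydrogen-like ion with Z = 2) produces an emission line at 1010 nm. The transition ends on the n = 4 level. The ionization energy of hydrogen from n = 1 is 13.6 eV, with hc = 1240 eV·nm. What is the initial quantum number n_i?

n_i = 5

The photon energy is ΔE = hc/λ = 1240 / 1010 = 1.228 eV.
With Z = 2, ΔE = 54.40 × (1/n_f² − 1/n_i²), so 1/n_f² − 1/n_i² = 0.02257.
With n_f = 4: 1/n_i² = 1/16 − 0.02257 = 0.03993, so n_i ≈ 5.00.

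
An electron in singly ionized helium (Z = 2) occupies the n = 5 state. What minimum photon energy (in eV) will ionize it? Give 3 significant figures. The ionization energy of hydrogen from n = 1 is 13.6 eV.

2.18 eV

E_n = −13.6 Z²/n² = −54.40/n² eV for Z = 2.
E_5 = −54.40/25 = −2.18 eV, so ionization (to E = 0) requires 2.18 eV.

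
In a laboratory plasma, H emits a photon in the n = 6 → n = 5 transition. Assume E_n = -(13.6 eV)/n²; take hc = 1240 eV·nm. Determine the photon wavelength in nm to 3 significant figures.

ΔE = 13.60 × (1/5² − 1/6²) = 13.60 × 0.01222 = 0.1662 eV.
λ = hc/ΔE = 1240 / 0.1662 = 7460 nm.
This line belongs to the Pfund series.

7460 nm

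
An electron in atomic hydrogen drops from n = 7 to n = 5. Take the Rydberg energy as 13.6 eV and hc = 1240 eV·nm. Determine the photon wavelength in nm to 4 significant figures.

ΔE = 13.60 × (1/5² − 1/7²) = 13.60 × 0.01959 = 0.2664 eV.
λ = hc/ΔE = 1240 / 0.2664 = 4654 nm.
This line belongs to the Pfund series.

4654 nm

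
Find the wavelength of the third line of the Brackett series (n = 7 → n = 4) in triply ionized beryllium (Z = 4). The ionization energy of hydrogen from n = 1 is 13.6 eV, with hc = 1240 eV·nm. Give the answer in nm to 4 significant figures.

The Brackett series terminates on n_f = 4; the third line has n_i = 4+3 = 7.
ΔE = 217.6 × (1/4² − 1/7²) = 9.159 eV.
λ = 1240 / 9.159 = 135.4 nm.

135.4 nm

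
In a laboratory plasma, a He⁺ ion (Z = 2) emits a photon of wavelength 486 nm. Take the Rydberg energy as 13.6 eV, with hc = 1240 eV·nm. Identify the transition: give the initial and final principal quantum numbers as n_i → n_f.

The photon energy is ΔE = hc/λ = 1240 / 486 = 2.551 eV.
With Z = 2, ΔE = 54.40 × (1/n_f² − 1/n_i²), so 1/n_f² − 1/n_i² = 0.04690.
Trying n_f = 4 gives 1/n_i² = 0.01560, i.e. n_i ≈ 8; this pair matches.

n_i = 8, n_f = 4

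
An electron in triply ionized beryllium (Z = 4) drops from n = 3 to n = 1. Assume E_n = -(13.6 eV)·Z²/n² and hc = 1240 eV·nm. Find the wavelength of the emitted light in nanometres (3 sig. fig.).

For Z = 4 the level energies scale as Z², so the effective Rydberg energy is 13.6 × 16 = 217.6 eV.
ΔE = 217.6 × (1/1² − 1/3²) = 217.6 × 0.8889 = 193.4 eV.
λ = hc/ΔE = 1240 / 193.4 = 6.41 nm.

6.41 nm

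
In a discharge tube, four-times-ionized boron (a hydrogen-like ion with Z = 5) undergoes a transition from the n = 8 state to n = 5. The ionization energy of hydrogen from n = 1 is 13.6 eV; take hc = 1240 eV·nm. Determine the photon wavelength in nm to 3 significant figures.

150 nm

For Z = 5 the level energies scale as Z², so the effective Rydberg energy is 13.6 × 25 = 340.0 eV.
ΔE = 340.0 × (1/5² − 1/8²) = 340.0 × 0.02438 = 8.288 eV.
λ = hc/ΔE = 1240 / 8.288 = 150 nm.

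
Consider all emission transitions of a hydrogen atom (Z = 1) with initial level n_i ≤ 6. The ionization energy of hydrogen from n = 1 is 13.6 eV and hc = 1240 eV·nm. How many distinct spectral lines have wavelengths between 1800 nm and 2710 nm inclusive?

2

Enumerate all n_i → n_f pairs with 1 ≤ n_f < n_i ≤ 6 and compute λ = 1240 / [13.6·1·(1/n_f² − 1/n_i²)].
Lines falling in [1800, 2710] nm: 4→3 (1876 nm), 6→4 (2626 nm).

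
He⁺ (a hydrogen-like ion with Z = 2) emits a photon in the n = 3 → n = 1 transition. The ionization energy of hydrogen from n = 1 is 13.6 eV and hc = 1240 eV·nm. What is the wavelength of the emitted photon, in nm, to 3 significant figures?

25.6 nm

For Z = 2 the level energies scale as Z², so the effective Rydberg energy is 13.6 × 4 = 54.40 eV.
ΔE = 54.40 × (1/1² − 1/3²) = 54.40 × 0.8889 = 48.36 eV.
λ = hc/ΔE = 1240 / 48.36 = 25.6 nm.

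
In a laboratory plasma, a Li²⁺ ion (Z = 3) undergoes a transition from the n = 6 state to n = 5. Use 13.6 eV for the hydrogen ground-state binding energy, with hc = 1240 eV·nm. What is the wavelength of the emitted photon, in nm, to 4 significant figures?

For Z = 3 the level energies scale as Z², so the effective Rydberg energy is 13.6 × 9 = 122.4 eV.
ΔE = 122.4 × (1/5² − 1/6²) = 122.4 × 0.01222 = 1.496 eV.
λ = hc/ΔE = 1240 / 1.496 = 828.9 nm.

828.9 nm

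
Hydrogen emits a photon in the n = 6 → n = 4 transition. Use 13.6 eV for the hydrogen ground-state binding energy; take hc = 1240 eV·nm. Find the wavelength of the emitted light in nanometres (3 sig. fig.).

ΔE = 13.60 × (1/4² − 1/6²) = 13.60 × 0.03472 = 0.4722 eV.
λ = hc/ΔE = 1240 / 0.4722 = 2630 nm.
This line belongs to the Brackett series.

2630 nm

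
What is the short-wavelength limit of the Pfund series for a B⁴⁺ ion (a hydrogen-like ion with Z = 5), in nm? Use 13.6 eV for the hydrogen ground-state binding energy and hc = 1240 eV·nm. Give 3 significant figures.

The Pfund series has lower level n_f = 5; the series limit corresponds to n_i → ∞.
ΔE_max = 13.6 × 25 / 5² = 13.60 eV.
λ_min = 1240 / 13.60 = 91.2 nm.

91.2 nm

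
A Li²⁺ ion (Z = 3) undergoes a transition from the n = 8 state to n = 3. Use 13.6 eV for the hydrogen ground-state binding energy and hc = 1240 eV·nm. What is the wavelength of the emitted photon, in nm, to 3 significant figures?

For Z = 3 the level energies scale as Z², so the effective Rydberg energy is 13.6 × 9 = 122.4 eV.
ΔE = 122.4 × (1/3² − 1/8²) = 122.4 × 0.09549 = 11.69 eV.
λ = hc/ΔE = 1240 / 11.69 = 106 nm.

106 nm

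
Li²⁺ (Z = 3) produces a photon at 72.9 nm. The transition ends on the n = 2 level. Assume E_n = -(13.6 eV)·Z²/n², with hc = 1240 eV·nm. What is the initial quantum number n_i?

The photon energy is ΔE = hc/λ = 1240 / 72.9 = 17.01 eV.
With Z = 3, ΔE = 122.4 × (1/n_f² − 1/n_i²), so 1/n_f² − 1/n_i² = 0.1390.
With n_f = 2: 1/n_i² = 1/4 − 0.1390 = 0.1110, so n_i ≈ 3.00.

n_i = 3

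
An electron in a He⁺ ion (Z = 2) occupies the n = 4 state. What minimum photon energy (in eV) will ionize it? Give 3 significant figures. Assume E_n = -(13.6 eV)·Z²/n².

3.40 eV

E_n = −13.6 Z²/n² = −54.40/n² eV for Z = 2.
E_4 = −54.40/16 = −3.40 eV, so ionization (to E = 0) requires 3.40 eV.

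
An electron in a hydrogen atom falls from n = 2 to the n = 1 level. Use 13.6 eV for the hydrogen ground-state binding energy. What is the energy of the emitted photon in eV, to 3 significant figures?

10.2 eV

E_2 = −13.60/4 = −3.400 eV and E_1 = −13.60/1 = −13.60 eV.
The photon energy is |E_2 − E_1| = 10.2 eV.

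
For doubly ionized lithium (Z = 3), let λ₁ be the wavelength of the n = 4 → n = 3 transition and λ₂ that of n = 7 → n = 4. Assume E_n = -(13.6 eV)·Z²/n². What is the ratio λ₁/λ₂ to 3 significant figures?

λ ∝ 1/ΔE ∝ 1/(1/n_f² − 1/n_i²), and the Z² and hc factors cancel in the ratio.
λ₁/λ₂ = (1/4² − 1/7²)/(1/3² − 1/4²) = 0.04209/0.04861 = 0.866.

0.866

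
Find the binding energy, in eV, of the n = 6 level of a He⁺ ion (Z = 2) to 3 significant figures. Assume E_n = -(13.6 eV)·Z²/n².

E_n = −13.6 Z²/n² = −54.40/n² eV for Z = 2.
E_6 = −54.40/36 = −1.51 eV, so ionization (to E = 0) requires 1.51 eV.

1.51 eV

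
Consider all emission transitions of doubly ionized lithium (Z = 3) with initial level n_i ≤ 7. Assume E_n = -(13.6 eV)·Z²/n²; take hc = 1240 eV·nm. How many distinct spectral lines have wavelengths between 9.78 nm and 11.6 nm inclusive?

5

Enumerate all n_i → n_f pairs with 1 ≤ n_f < n_i ≤ 7 and compute λ = 1240 / [13.6·9·(1/n_f² − 1/n_i²)].
Lines falling in [9.78, 11.6] nm: 7→1 (10.34 nm), 6→1 (10.42 nm), 5→1 (10.55 nm), 4→1 (10.81 nm), 3→1 (11.40 nm).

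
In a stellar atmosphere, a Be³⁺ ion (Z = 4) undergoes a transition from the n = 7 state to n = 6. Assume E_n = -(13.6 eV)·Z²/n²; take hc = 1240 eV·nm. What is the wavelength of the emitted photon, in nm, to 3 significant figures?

For Z = 4 the level energies scale as Z², so the effective Rydberg energy is 13.6 × 16 = 217.6 eV.
ΔE = 217.6 × (1/6² − 1/7²) = 217.6 × 0.007370 = 1.604 eV.
λ = hc/ΔE = 1240 / 1.604 = 773 nm.

773 nm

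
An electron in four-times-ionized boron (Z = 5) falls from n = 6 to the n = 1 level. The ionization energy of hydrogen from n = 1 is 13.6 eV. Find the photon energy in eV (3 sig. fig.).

331 eV

The Bohr energies scale as Z², so for Z = 5: E_n = −340.0/n² eV.
E_6 = −340.0/36 = −9.444 eV and E_1 = −340.0/1 = −340.0 eV.
The photon energy is |E_6 − E_1| = 331 eV.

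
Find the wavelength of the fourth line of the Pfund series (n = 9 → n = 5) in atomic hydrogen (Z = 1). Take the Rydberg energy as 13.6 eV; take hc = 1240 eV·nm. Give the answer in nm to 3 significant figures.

3300 nm

The Pfund series terminates on n_f = 5; the fourth line has n_i = 5+4 = 9.
ΔE = 13.60 × (1/5² − 1/9²) = 0.3761 eV.
λ = 1240 / 0.3761 = 3300 nm.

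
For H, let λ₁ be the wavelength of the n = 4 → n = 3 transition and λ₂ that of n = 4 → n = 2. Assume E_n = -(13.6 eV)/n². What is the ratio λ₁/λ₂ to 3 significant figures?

λ ∝ 1/ΔE ∝ 1/(1/n_f² − 1/n_i²), and the Z² and hc factors cancel in the ratio.
λ₁/λ₂ = (1/2² − 1/4²)/(1/3² − 1/4²) = 0.1875/0.04861 = 3.86.

3.86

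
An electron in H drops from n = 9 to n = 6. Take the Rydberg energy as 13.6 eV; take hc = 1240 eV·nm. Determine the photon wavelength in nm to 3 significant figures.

ΔE = 13.60 × (1/6² − 1/9²) = 13.60 × 0.01543 = 0.2099 eV.
λ = hc/ΔE = 1240 / 0.2099 = 5910 nm.

5910 nm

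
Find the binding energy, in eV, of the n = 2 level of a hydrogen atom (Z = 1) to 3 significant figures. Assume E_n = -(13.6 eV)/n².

3.40 eV

E_2 = −13.60/4 = −3.40 eV, so ionization (to E = 0) requires 3.40 eV.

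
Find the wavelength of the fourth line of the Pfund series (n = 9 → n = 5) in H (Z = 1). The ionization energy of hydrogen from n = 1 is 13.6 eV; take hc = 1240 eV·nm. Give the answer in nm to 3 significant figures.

The Pfund series terminates on n_f = 5; the fourth line has n_i = 5+4 = 9.
ΔE = 13.60 × (1/5² − 1/9²) = 0.3761 eV.
λ = 1240 / 0.3761 = 3300 nm.

3300 nm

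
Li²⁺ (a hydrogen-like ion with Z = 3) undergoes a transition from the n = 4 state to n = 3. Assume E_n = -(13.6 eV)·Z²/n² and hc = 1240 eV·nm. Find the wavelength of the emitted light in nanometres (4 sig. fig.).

For Z = 3 the level energies scale as Z², so the effective Rydberg energy is 13.6 × 9 = 122.4 eV.
ΔE = 122.4 × (1/3² − 1/4²) = 122.4 × 0.04861 = 5.950 eV.
λ = hc/ΔE = 1240 / 5.950 = 208.4 nm.

208.4 nm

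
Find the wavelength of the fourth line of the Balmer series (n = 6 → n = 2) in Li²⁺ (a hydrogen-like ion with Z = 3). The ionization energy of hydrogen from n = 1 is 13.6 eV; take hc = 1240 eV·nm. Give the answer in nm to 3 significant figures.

45.6 nm

The Balmer series terminates on n_f = 2; the fourth line has n_i = 2+4 = 6.
ΔE = 122.4 × (1/2² − 1/6²) = 27.20 eV.
λ = 1240 / 27.20 = 45.6 nm.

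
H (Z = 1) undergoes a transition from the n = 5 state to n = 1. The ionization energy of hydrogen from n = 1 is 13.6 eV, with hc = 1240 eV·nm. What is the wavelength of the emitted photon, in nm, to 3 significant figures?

ΔE = 13.60 × (1/1² − 1/5²) = 13.60 × 0.9600 = 13.06 eV.
λ = hc/ΔE = 1240 / 13.06 = 95.0 nm.
This line belongs to the Lyman series.

95.0 nm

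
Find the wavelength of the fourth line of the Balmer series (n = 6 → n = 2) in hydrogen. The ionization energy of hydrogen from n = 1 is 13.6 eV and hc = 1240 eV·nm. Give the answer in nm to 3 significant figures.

The Balmer series terminates on n_f = 2; the fourth line has n_i = 2+4 = 6.
ΔE = 13.60 × (1/2² − 1/6²) = 3.022 eV.
λ = 1240 / 3.022 = 410 nm.

410 nm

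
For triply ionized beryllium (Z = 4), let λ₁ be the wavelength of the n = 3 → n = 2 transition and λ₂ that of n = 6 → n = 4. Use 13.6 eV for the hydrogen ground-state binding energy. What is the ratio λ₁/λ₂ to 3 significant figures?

0.250

λ ∝ 1/ΔE ∝ 1/(1/n_f² − 1/n_i²), and the Z² and hc factors cancel in the ratio.
λ₁/λ₂ = (1/4² − 1/6²)/(1/2² − 1/3²) = 0.03472/0.1389 = 0.250.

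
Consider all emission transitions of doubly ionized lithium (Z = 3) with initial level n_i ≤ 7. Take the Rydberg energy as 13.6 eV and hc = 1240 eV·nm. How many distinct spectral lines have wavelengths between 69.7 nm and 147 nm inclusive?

4

Enumerate all n_i → n_f pairs with 1 ≤ n_f < n_i ≤ 7 and compute λ = 1240 / [13.6·9·(1/n_f² − 1/n_i²)].
Lines falling in [69.7, 147] nm: 3→2 (72.94 nm), 7→3 (111.7 nm), 6→3 (121.6 nm), 5→3 (142.5 nm).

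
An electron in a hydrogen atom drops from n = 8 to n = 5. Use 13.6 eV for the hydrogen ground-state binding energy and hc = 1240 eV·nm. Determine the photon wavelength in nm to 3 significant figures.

ΔE = 13.60 × (1/5² − 1/8²) = 13.60 × 0.02438 = 0.3315 eV.
λ = hc/ΔE = 1240 / 0.3315 = 3740 nm.
This line belongs to the Pfund series.

3740 nm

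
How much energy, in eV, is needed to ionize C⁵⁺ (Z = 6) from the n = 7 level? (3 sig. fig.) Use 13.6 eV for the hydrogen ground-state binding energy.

E_n = −13.6 Z²/n² = −489.6/n² eV for Z = 6.
E_7 = −489.6/49 = −9.99 eV, so ionization (to E = 0) requires 9.99 eV.

9.99 eV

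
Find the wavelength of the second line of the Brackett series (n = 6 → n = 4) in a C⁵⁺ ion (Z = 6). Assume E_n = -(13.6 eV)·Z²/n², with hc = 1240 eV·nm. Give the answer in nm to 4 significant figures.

The Brackett series terminates on n_f = 4; the second line has n_i = 4+2 = 6.
ΔE = 489.6 × (1/4² − 1/6²) = 17.00 eV.
λ = 1240 / 17.00 = 72.94 nm.

72.94 nm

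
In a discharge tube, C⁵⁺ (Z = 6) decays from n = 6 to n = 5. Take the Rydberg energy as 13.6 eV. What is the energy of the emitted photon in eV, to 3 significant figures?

The Bohr energies scale as Z², so for Z = 6: E_n = −489.6/n² eV.
E_6 = −489.6/36 = −13.60 eV and E_5 = −489.6/25 = −19.58 eV.
The photon energy is |E_6 − E_5| = 5.98 eV.

5.98 eV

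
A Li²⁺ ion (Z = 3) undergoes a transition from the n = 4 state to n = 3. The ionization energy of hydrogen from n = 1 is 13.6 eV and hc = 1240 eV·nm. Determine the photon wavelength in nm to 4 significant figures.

208.4 nm

For Z = 3 the level energies scale as Z², so the effective Rydberg energy is 13.6 × 9 = 122.4 eV.
ΔE = 122.4 × (1/3² − 1/4²) = 122.4 × 0.04861 = 5.950 eV.
λ = hc/ΔE = 1240 / 5.950 = 208.4 nm.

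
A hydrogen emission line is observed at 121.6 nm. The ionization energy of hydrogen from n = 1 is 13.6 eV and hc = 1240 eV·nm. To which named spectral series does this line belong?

Lyman

ΔE = 1240/121.6 = 10.20 eV.
This matches 13.6 × (1/1² − 1/2²), so n_f = 1: the Lyman series.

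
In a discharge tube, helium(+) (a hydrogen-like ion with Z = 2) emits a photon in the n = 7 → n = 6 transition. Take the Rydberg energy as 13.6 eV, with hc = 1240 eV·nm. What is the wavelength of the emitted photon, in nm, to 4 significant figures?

For Z = 2 the level energies scale as Z², so the effective Rydberg energy is 13.6 × 4 = 54.40 eV.
ΔE = 54.40 × (1/6² − 1/7²) = 54.40 × 0.007370 = 0.4009 eV.
λ = hc/ΔE = 1240 / 0.4009 = 3093 nm.

3093 nm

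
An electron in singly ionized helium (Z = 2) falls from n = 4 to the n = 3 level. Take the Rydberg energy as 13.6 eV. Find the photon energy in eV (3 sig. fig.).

2.64 eV

The Bohr energies scale as Z², so for Z = 2: E_n = −54.40/n² eV.
E_4 = −54.40/16 = −3.400 eV and E_3 = −54.40/9 = −6.044 eV.
The photon energy is |E_4 − E_3| = 2.64 eV.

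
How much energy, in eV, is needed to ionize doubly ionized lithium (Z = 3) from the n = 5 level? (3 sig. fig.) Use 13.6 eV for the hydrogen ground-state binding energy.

4.90 eV

E_n = −13.6 Z²/n² = −122.4/n² eV for Z = 3.
E_5 = −122.4/25 = −4.90 eV, so ionization (to E = 0) requires 4.90 eV.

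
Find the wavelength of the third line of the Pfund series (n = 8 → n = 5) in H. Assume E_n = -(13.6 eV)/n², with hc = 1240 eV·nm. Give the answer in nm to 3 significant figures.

The Pfund series terminates on n_f = 5; the third line has n_i = 5+3 = 8.
ΔE = 13.60 × (1/5² − 1/8²) = 0.3315 eV.
λ = 1240 / 0.3315 = 3740 nm.

3740 nm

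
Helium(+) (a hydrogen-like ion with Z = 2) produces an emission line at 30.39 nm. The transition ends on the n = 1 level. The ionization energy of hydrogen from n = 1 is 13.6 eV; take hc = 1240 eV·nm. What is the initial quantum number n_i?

The photon energy is ΔE = hc/λ = 1240 / 30.39 = 40.80 eV.
With Z = 2, ΔE = 54.40 × (1/n_f² − 1/n_i²), so 1/n_f² − 1/n_i² = 0.7501.
With n_f = 1: 1/n_i² = 1/1 − 0.7501 = 0.2499, so n_i ≈ 2.00.

n_i = 2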